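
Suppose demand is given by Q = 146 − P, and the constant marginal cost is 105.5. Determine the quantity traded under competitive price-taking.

Q = 40.5

Inverting demand: P = 146 − Q.
Competitive firms price at marginal cost: P = 105.5, giving Q = 40.5.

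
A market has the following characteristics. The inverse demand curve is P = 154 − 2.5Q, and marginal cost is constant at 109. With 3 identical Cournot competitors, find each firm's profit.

In a 3-firm Cournot equilibrium, symmetry and the first-order condition give q = (154 − 109)/(10) = 4.5. So Q = 13.5 and P = 120.25.
Each firm's profit = (120.25 − 109)·4.5 = 50.625.

π_i = 50.625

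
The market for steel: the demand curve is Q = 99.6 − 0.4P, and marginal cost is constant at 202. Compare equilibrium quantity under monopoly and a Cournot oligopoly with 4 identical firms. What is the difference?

Q rises by 5.64

Inverting demand: P = 249 − 2.5Q.
Monopoly sets MR = MC: 249 − 5Q = 202 ⇒ Q = 9.4, P = 249 − 2.5·9.4 = 225.5.
With 4 symmetric Cournot firms, each firm's FOC gives 249 − 12.5q = 202, so q = 3.76, Q = 4·3.76 = 15.04, and P = 211.4.
Change in equilibrium quantity: 15.04 − 9.4 = 5.64.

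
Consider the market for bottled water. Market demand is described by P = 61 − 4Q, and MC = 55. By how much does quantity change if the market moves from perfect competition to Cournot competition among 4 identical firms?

Perfect competition: P = MC = 55, so 61 − 4Q = 55 and Q = 1.5.
In a 4-firm Cournot equilibrium, symmetry and the first-order condition give q = (61 − 55)/(20) = 0.3. So Q = 1.2 and P = 56.2.
Change in quantity: 1.2 − 1.5 = −0.3.

Q falls by 0.3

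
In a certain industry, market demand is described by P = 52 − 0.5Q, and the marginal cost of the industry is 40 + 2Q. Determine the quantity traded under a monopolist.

The monopolist equates marginal revenue to marginal cost: 52 − Q = 40 + 2Q, so Q = 4. From demand, P = 50.

Q = 4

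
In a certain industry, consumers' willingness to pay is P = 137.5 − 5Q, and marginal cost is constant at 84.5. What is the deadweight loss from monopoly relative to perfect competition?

Competitive firms price at marginal cost: P = 84.5, giving Q = 10.6.
The monopolist equates marginal revenue to marginal cost: 137.5 − 10Q = 84.5, so Q = 5.3. From demand, P = 111.
DWL is the triangle between Q = 5.3 and Q = 10.6: ½·(10.6 − 5.3)·(111 − 84.5) = 70.225.

DWL = 70.225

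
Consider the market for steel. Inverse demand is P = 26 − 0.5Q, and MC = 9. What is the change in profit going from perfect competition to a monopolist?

Perfect competition: P = MC = 9, so 26 − 0.5Q = 9 and Q = 34.
Profit = (9 − 9)·34 = 0.
Monopoly sets MR = MC: 26 − Q = 9 ⇒ Q = 17, P = 26 − 0.5·17 = 17.5.
Profit = (17.5 − 9)·17 = 144.5.
Change in profit: 144.5 − 0 = 144.5.

Profit rises by 144.5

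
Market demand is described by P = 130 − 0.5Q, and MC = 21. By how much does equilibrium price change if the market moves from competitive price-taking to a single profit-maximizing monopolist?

Perfect competition: P = MC = 21, so 130 − 0.5Q = 21 and Q = 218.
The monopolist equates marginal revenue to marginal cost: 130 − Q = 21, so Q = 109. From demand, P = 75.5.
Change in equilibrium price: 75.5 − 21 = 54.5.

P rises by 54.5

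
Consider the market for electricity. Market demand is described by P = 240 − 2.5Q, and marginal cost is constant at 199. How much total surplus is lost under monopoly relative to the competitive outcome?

Under competition P = MC = 199, so Q = (240 − 199)/2.5 = 16.4.
Monopoly sets MR = MC: 240 − 5Q = 199 ⇒ Q = 8.2, P = 240 − 2.5·8.2 = 219.5.
DWL is the triangle between Q = 8.2 and Q = 16.4: ½·(16.4 − 8.2)·(219.5 − 199) = 84.05.

DWL = 84.05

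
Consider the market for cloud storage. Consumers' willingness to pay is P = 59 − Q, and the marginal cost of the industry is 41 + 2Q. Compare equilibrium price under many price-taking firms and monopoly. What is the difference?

Competitive equilibrium sets price equal to marginal cost: 59 − Q = 41 + 2Q, so Q = 6 and P = 53.
The monopolist equates marginal revenue to marginal cost: 59 − 2Q = 41 + 2Q, so Q = 4.5. From demand, P = 54.5.
Change in equilibrium price: 54.5 − 53 = 1.5.

Equilibrium price rises by 1.5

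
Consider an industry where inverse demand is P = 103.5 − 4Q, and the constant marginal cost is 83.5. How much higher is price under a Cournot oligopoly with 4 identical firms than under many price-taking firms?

Under competition P = MC = 83.5, so Q = (103.5 − 83.5)/4 = 5.
In a 4-firm Cournot equilibrium, symmetry and the first-order condition give q = (103.5 − 83.5)/(20) = 1. So Q = 4 and P = 87.5.
Change in price: 87.5 − 83.5 = 4.

Price rises by 4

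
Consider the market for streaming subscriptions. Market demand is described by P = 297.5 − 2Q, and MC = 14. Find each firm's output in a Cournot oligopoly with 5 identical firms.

Cournot with 5 identical firms: the symmetric best-response condition is 297.5 − 12q = 14. Each firm produces q = 23.625, total output Q = 118.125, price P = 61.25.

q_i = 23.625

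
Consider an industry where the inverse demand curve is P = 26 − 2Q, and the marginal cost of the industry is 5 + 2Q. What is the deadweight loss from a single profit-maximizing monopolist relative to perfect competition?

Competitive equilibrium sets price equal to marginal cost: 26 − 2Q = 5 + 2Q, so Q = 5.25 and P = 15.5.
The monopolist equates marginal revenue to marginal cost: 26 − 4Q = 5 + 2Q, so Q = 3.5. From demand, P = 19.
CS = ½·(26 − 15.5)·5.25 = 441/16; PS = (15.5·5.25 − 5·5.25 − ½·2·5.25²) = 441/16; TS = 55.125.
CS = ½·(26 − 19)·3.5 = 12.25; PS = (19·3.5 − 5·3.5 − ½·2·3.5²) = 36.75; TS = 49.
DWL = 55.125 − 49 = 6.125.

DWL = 6.125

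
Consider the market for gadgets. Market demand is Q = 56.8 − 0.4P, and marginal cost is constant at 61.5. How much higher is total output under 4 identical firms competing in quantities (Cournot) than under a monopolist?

Inverting demand: P = 142 − 2.5Q.
Monopoly sets MR = MC: 142 − 5Q = 61.5 ⇒ Q = 16.1, P = 142 − 2.5·16.1 = 101.75.
In a 4-firm Cournot equilibrium, symmetry and the first-order condition give q = (142 − 61.5)/(12.5) = 6.44. So Q = 25.76 and P = 77.6.
Change in total output: 25.76 − 16.1 = 9.66.

Q rises by 9.66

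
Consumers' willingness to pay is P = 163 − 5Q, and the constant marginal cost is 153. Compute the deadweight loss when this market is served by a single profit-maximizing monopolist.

DWL = 2.5

Competitive firms price at marginal cost: P = 153, giving Q = 2.
Monopoly sets MR = MC: 163 − 10Q = 153 ⇒ Q = 1, P = 163 − 5·1 = 158.
DWL is the triangle between Q = 1 and Q = 2: ½·(2 − 1)·(158 − 153) = 2.5.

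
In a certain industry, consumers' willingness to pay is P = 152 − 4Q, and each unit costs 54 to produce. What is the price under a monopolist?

The monopolist equates marginal revenue to marginal cost: 152 − 8Q = 54, so Q = 12.25. From demand, P = 103.

P = 103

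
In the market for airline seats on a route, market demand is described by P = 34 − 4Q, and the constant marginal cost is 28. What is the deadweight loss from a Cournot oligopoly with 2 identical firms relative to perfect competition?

Competitive firms price at marginal cost: P = 28, giving Q = 1.5.
In a 2-firm Cournot equilibrium, symmetry and the first-order condition give q = (34 − 28)/(12) = 0.5. So Q = 1 and P = 30.
DWL is the triangle between Q = 1 and Q = 1.5: ½·(1.5 − 1)·(30 − 28) = 0.5.

DWL = 0.5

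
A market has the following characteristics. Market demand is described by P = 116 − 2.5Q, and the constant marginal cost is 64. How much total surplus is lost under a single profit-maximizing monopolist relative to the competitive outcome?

Competitive firms price at marginal cost: P = 64, giving Q = 20.8.
The monopolist equates marginal revenue to marginal cost: 116 − 5Q = 64, so Q = 10.4. From demand, P = 90.
DWL is the triangle between Q = 10.4 and Q = 20.8: ½·(20.8 − 10.4)·(90 − 64) = 135.2.

DWL = 135.2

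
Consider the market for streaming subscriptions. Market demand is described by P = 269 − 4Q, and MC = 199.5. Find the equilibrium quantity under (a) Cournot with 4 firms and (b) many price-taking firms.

Cournot with 4 identical firms: the symmetric best-response condition is 269 − 20q = 199.5. Each firm produces q = 3.475, total output Q = 13.9, price P = 213.4.
Competitive firms price at marginal cost: P = 199.5, giving Q = 17.375.

Cournot: Q = 13.9; Competition: Q = 17.375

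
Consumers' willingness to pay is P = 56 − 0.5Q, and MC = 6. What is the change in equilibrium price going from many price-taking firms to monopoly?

Equilibrium price rises by 25

Perfect competition: P = MC = 6, so 56 − 0.5Q = 6 and Q = 100.
The monopolist equates marginal revenue to marginal cost: 56 − Q = 6, so Q = 50. From demand, P = 31.
Change in equilibrium price: 31 − 6 = 25.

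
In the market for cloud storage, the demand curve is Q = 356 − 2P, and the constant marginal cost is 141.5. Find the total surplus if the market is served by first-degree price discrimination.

TS = 1332.25

Inverting demand: P = 178 − 0.5Q.
A perfectly discriminating monopolist sells every unit with P(Q) ≥ MC(Q), so output equals the competitive quantity Q = 73. Each buyer pays their reservation price, so CS = 0 and the firm captures all surplus.
TS = 1332.25 (equal to competitive TS).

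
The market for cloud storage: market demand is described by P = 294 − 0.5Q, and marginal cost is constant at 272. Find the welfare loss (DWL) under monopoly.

Under competition P = MC = 272, so Q = (294 − 272)/0.5 = 44.
The monopolist equates marginal revenue to marginal cost: 294 − Q = 272, so Q = 22. From demand, P = 283.
DWL is the triangle between Q = 22 and Q = 44: ½·(44 − 22)·(283 − 272) = 121.

DWL = 121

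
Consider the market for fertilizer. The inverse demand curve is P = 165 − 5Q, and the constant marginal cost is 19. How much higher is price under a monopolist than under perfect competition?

Price rises by 73

Competitive firms price at marginal cost: P = 19, giving Q = 29.2.
The monopolist equates marginal revenue to marginal cost: 165 − 10Q = 19, so Q = 14.6. From demand, P = 92.
Change in price: 92 − 19 = 73.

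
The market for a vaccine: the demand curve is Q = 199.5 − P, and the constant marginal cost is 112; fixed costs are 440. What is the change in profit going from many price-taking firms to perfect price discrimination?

Inverting demand: P = 199.5 − Q.
Under competition P = MC = 112, so Q = (199.5 − 112)/1 = 87.5.
Profit = (112 − 112)·87.5 − 440 = −440.
Under first-degree price discrimination the firm charges each unit its demand price and produces up to where P = MC, i.e. Q = 87.5. Consumer surplus is zero; producer surplus equals total surplus.
PS equals the full surplus area, 3828.125. Profit = 3828.125 − 440 = 3388.125.
Change in profit: 3388.125 − −440 = 3828.125.

Profit rises by 3828.125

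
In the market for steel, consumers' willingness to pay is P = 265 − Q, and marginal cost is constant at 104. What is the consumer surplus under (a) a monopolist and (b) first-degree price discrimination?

The monopolist equates marginal revenue to marginal cost: 265 − 2Q = 104, so Q = 80.5. From demand, P = 184.5.
CS = ½·(265 − 184.5)·80.5 = 3240.125.
Under first-degree price discrimination the firm charges each unit its demand price and produces up to where P = MC, i.e. Q = 161. Consumer surplus is zero; producer surplus equals total surplus.
CS = 0.

Monopoly: CS = 3240.125; Perfect PD: CS = 0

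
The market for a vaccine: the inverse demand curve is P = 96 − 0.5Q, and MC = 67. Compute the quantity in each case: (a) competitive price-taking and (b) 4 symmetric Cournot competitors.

Competitive firms price at marginal cost: P = 67, giving Q = 58.
With 4 symmetric Cournot firms, each firm's FOC gives 96 − 2.5q = 67, so q = 11.6, Q = 4·11.6 = 46.4, and P = 72.8.

Competition: Q = 58; Cournot: Q = 46.4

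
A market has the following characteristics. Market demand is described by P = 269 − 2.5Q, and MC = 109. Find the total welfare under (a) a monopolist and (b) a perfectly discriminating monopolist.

Monopoly sets MR = MC: 269 − 5Q = 109 ⇒ Q = 32, P = 269 − 2.5·32 = 189.
CS = ½·(269 − 189)·32 = 1280; PS = (189 − 109)·32 = 2560; TS = 3840.
With perfect price discrimination, output is the efficient level Q = 64 (where demand meets MC), but every buyer pays their willingness to pay: CS = 0 and PS = total surplus.
TS = 5120 (equal to competitive TS).

Monopoly: TS = 3840; Perfect PD: TS = 5120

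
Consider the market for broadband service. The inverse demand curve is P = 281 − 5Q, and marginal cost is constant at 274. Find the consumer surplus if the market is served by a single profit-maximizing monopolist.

CS = 1.225

A monopolist chooses Q where MR = MC. MR = 281 − 10Q; setting this equal to 274 gives Q = 0.7 and P = 277.5.
CS = ½·(281 − 277.5)·0.7 = 1.225.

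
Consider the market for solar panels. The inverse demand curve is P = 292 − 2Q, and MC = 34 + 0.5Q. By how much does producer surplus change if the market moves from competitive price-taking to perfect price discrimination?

Producer surplus rises by 10650.24

Under competition P = MC: 292 − 2Q = 34 + 0.5Q ⇒ Q = 103.2, P = 85.6.
PS = P·Q − VC(Q) = 85.6·103.2 − (34·103.2 + ½·0.5·103.2²) = 2662.56.
With perfect price discrimination, output is the efficient level Q = 103.2 (where demand meets MC), but every buyer pays their willingness to pay: CS = 0 and PS = total surplus.
PS = ½·(292 − 34)·103.2 = 13312.8.
Change in producer surplus: 13312.8 − 2662.56 = 10650.24.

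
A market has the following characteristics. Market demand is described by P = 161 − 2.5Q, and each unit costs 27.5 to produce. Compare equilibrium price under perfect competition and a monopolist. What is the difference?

Competitive firms price at marginal cost: P = 27.5, giving Q = 53.4.
Monopoly sets MR = MC: 161 − 5Q = 27.5 ⇒ Q = 26.7, P = 161 − 2.5·26.7 = 94.25.
Change in equilibrium price: 94.25 − 27.5 = 66.75.

P rises by 66.75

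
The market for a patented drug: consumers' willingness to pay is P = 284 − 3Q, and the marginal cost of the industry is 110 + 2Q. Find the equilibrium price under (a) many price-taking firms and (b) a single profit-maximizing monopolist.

Under competition P = MC: 284 − 3Q = 110 + 2Q ⇒ Q = 34.8, P = 179.6.
A monopolist chooses Q where MR = MC. MR = 284 − 6Q; setting this equal to 110 + 2Q gives Q = 21.75 and P = 218.75.

Competition: P = 179.6; Monopoly: P = 218.75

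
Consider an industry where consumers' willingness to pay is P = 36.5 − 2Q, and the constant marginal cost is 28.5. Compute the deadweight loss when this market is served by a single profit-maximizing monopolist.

DWL = 4

Perfect competition: P = MC = 28.5, so 36.5 − 2Q = 28.5 and Q = 4.
Monopoly sets MR = MC: 36.5 − 4Q = 28.5 ⇒ Q = 2, P = 36.5 − 2·2 = 32.5.
DWL is the triangle between Q = 2 and Q = 4: ½·(4 − 2)·(32.5 − 28.5) = 4.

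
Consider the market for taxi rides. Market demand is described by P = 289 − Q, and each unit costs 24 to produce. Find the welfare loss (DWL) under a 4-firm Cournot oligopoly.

Competitive firms price at marginal cost: P = 24, giving Q = 265.
Cournot with 4 identical firms: the symmetric best-response condition is 289 − 5q = 24. Each firm produces q = 53, total output Q = 212, price P = 77.
DWL is the triangle between Q = 212 and Q = 265: ½·(265 − 212)·(77 − 24) = 1404.5.

DWL = 1404.5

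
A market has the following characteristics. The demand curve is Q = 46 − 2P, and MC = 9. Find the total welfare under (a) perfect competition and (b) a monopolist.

Competition: TS = 196; Monopoly: TS = 147

Inverting demand: P = 23 − 0.5Q.
Competitive firms price at marginal cost: P = 9, giving Q = 28.
CS = ½·(23 − 9)·28 = 196; PS = (9 − 9)·28 = 0; TS = 196.
The monopolist equates marginal revenue to marginal cost: 23 − Q = 9, so Q = 14. From demand, P = 16.
CS = ½·(23 − 16)·14 = 49; PS = (16 − 9)·14 = 98; TS = 147.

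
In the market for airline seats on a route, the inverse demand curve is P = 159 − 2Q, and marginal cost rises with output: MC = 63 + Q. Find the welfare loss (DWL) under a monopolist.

Under competition P = MC: 159 − 2Q = 63 + Q ⇒ Q = 32, P = 95.
A monopolist chooses Q where MR = MC. MR = 159 − 4Q; setting this equal to 63 + Q gives Q = 19.2 and P = 120.6.
CS = ½·(159 − 95)·32 = 1024; PS = (95·32 − 63·32 − ½·1·32²) = 512; TS = 1536.
CS = ½·(159 − 120.6)·19.2 = 368.64; PS = (120.6·19.2 − 63·19.2 − ½·1·19.2²) = 921.6; TS = 1290.24.
DWL = 1536 − 1290.24 = 245.76.

DWL = 245.76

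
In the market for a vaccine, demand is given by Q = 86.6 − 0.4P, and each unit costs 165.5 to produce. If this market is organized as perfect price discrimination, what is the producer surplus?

PS = 520.2

Inverting demand: P = 216.5 − 2.5Q.
Under first-degree price discrimination the firm charges each unit its demand price and produces up to where P = MC, i.e. Q = 20.4. Consumer surplus is zero; producer surplus equals total surplus.
PS = ½·(216.5 − 165.5)·20.4 = 520.2.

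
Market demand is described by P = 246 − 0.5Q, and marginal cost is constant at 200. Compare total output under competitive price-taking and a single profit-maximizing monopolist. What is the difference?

Under competition P = MC = 200, so Q = (246 − 200)/0.5 = 92.
Monopoly sets MR = MC: 246 − Q = 200 ⇒ Q = 46, P = 246 − 0.5·46 = 223.
Change in total output: 46 − 92 = −46.

Total output falls by 46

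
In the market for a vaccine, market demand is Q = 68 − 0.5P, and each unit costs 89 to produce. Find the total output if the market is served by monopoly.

Inverting demand: P = 136 − 2Q.
A monopolist chooses Q where MR = MC. MR = 136 − 4Q; setting this equal to 89 gives Q = 11.75 and P = 112.5.

Q = 11.75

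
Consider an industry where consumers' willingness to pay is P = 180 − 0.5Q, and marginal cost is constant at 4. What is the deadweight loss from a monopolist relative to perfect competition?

DWL = 7744

Perfect competition: P = MC = 4, so 180 − 0.5Q = 4 and Q = 352.
A monopolist chooses Q where MR = MC. MR = 180 − Q; setting this equal to 4 gives Q = 176 and P = 92.
DWL is the triangle between Q = 176 and Q = 352: ½·(352 − 176)·(92 − 4) = 7744.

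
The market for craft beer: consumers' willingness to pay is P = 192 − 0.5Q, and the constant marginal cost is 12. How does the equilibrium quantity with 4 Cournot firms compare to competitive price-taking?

Cournot: Q = 288; Competition: Q = 360

Cournot with 4 identical firms: the symmetric best-response condition is 192 − 2.5q = 12. Each firm produces q = 72, total output Q = 288, price P = 48.
Competitive firms price at marginal cost: P = 12, giving Q = 360.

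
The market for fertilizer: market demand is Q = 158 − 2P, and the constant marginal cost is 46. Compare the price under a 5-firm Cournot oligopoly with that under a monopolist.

Cournot: P = 51.5; Monopoly: P = 62.5

Inverting demand: P = 79 − 0.5Q.
In a 5-firm Cournot equilibrium, symmetry and the first-order condition give q = (79 − 46)/(3) = 11. So Q = 55 and P = 51.5.
A monopolist chooses Q where MR = MC. MR = 79 − Q; setting this equal to 46 gives Q = 33 and P = 62.5.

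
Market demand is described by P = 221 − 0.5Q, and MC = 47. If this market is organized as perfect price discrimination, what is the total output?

With perfect price discrimination, output is the efficient level Q = 348 (where demand meets MC), but every buyer pays their willingness to pay: CS = 0 and PS = total surplus.

Q = 348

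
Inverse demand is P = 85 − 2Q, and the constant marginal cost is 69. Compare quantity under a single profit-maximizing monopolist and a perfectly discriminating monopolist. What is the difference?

A monopolist chooses Q where MR = MC. MR = 85 − 4Q; setting this equal to 69 gives Q = 4 and P = 77.
A perfectly discriminating monopolist sells every unit with P(Q) ≥ MC(Q), so output equals the competitive quantity Q = 8. Each buyer pays their reservation price, so CS = 0 and the firm captures all surplus.
Change in quantity: 8 − 4 = 4.

Q rises by 4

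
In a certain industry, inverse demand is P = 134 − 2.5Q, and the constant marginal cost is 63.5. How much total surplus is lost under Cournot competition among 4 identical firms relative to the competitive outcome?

DWL = 39.762

Perfect competition: P = MC = 63.5, so 134 − 2.5Q = 63.5 and Q = 28.2.
With 4 symmetric Cournot firms, each firm's FOC gives 134 − 12.5q = 63.5, so q = 5.64, Q = 4·5.64 = 22.56, and P = 77.6.
DWL is the triangle between Q = 22.56 and Q = 28.2: ½·(28.2 − 22.56)·(77.6 − 63.5) = 39.762.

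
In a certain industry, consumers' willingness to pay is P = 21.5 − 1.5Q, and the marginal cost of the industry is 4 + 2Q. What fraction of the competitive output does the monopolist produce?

Q_m/Q_c = 0.7

The monopolist equates marginal revenue to marginal cost: 21.5 − 3Q = 4 + 2Q, so Q = 3.5. From demand, P = 16.25.
Competitive equilibrium sets price equal to marginal cost: 21.5 − 1.5Q = 4 + 2Q, so Q = 5 and P = 14.
Ratio Q_m/Q_c = 3.5/5 = 0.7.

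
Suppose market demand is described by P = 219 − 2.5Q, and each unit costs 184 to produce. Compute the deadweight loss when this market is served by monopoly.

Perfect competition: P = MC = 184, so 219 − 2.5Q = 184 and Q = 14.
Monopoly sets MR = MC: 219 − 5Q = 184 ⇒ Q = 7, P = 219 − 2.5·7 = 201.5.
DWL is the triangle between Q = 7 and Q = 14: ½·(14 − 7)·(201.5 − 184) = 61.25.

DWL = 61.25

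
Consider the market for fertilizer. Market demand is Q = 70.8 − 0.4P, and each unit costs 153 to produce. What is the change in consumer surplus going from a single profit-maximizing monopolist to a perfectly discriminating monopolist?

CS falls by 28.8

Inverting demand: P = 177 − 2.5Q.
The monopolist equates marginal revenue to marginal cost: 177 − 5Q = 153, so Q = 4.8. From demand, P = 165.
CS = ½·(177 − 165)·4.8 = 28.8.
Under first-degree price discrimination the firm charges each unit its demand price and produces up to where P = MC, i.e. Q = 9.6. Consumer surplus is zero; producer surplus equals total surplus.
CS = 0.
Change in consumer surplus: 0 − 28.8 = −28.8.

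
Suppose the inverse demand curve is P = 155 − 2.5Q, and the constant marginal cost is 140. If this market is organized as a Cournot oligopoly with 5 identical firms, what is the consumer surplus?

CS = 31.25

Cournot with 5 identical firms: the symmetric best-response condition is 155 − 15q = 140. Each firm produces q = 1, total output Q = 5, price P = 142.5.
CS = ½·(155 − 142.5)·5 = 31.25.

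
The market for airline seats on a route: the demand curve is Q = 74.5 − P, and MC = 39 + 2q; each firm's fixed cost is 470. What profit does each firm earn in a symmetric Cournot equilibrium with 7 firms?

π_i = −444.795

Inverting demand: P = 74.5 − Q.
Cournot with 7 identical firms: the symmetric best-response condition is 74.5 − 8q = 39 + 2q. Each firm produces q = 3.55, total output Q = 24.85, price P = 49.65.
Each firm's profit = 49.65·3.55 − (39·3.55 + ½·2·3.55²) − 470 = −444.795.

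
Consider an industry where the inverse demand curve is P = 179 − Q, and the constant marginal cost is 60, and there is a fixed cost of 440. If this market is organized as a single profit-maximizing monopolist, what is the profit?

Monopoly sets MR = MC: 179 − 2Q = 60 ⇒ Q = 59.5, P = 179 − 59.5 = 119.5.
Profit = (119.5 − 60)·59.5 − 440 = 3100.25.

Profit = 3100.25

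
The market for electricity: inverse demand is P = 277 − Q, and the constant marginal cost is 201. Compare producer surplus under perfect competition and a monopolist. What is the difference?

Competitive firms price at marginal cost: P = 201, giving Q = 76.
PS = (201 − 201)·76 = 0.
The monopolist equates marginal revenue to marginal cost: 277 − 2Q = 201, so Q = 38. From demand, P = 239.
PS = (239 − 201)·38 = 1444.
Change in producer surplus: 1444 − 0 = 1444.

Producer surplus rises by 1444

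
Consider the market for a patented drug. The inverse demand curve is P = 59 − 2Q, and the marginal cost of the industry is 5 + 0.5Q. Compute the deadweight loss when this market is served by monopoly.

Under competition P = MC: 59 − 2Q = 5 + 0.5Q ⇒ Q = 21.6, P = 15.8.
A monopolist chooses Q where MR = MC. MR = 59 − 4Q; setting this equal to 5 + 0.5Q gives Q = 12 and P = 35.
CS = ½·(59 − 15.8)·21.6 = 466.56; PS = (15.8·21.6 − 5·21.6 − ½·0.5·21.6²) = 116.64; TS = 583.2.
CS = ½·(59 − 35)·12 = 144; PS = (35·12 − 5·12 − ½·0.5·12²) = 324; TS = 468.
DWL = 583.2 − 468 = 115.2.

DWL = 115.2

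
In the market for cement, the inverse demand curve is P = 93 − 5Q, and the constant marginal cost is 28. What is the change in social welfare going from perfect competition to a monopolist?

Social welfare falls by 105.625

Under competition P = MC = 28, so Q = (93 − 28)/5 = 13.
CS = ½·(93 − 28)·13 = 422.5; PS = (28 − 28)·13 = 0; TS = 422.5.
Monopoly sets MR = MC: 93 − 10Q = 28 ⇒ Q = 6.5, P = 93 − 5·6.5 = 60.5.
CS = ½·(93 − 60.5)·6.5 = 105.625; PS = (60.5 − 28)·6.5 = 211.25; TS = 316.875.
Change in social welfare: 316.875 − 422.5 = −105.625.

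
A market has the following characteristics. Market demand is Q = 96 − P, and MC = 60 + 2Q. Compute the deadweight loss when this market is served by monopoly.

Inverting demand: P = 96 − Q.
Competitive equilibrium sets price equal to marginal cost: 96 − Q = 60 + 2Q, so Q = 12 and P = 84.
The monopolist equates marginal revenue to marginal cost: 96 − 2Q = 60 + 2Q, so Q = 9. From demand, P = 87.
CS = ½·(96 − 84)·12 = 72; PS = (84·12 − 60·12 − ½·2·12²) = 144; TS = 216.
CS = ½·(96 − 87)·9 = 40.5; PS = (87·9 − 60·9 − ½·2·9²) = 162; TS = 202.5.
DWL = 216 − 202.5 = 13.5.

DWL = 13.5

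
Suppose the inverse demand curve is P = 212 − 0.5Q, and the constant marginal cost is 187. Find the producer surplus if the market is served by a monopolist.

PS = 312.5

The monopolist equates marginal revenue to marginal cost: 212 − Q = 187, so Q = 25. From demand, P = 199.5.
PS = (199.5 − 187)·25 = 312.5.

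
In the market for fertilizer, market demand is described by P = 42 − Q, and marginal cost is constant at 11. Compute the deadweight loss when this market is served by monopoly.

DWL = 120.125

Competitive firms price at marginal cost: P = 11, giving Q = 31.
The monopolist equates marginal revenue to marginal cost: 42 − 2Q = 11, so Q = 15.5. From demand, P = 26.5.
DWL is the triangle between Q = 15.5 and Q = 31: ½·(31 − 15.5)·(26.5 − 11) = 120.125.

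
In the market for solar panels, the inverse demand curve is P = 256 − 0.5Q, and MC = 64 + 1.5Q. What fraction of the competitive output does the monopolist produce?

Monopoly sets MR = MC: 256 − Q = 64 + 1.5Q ⇒ Q = 76.8, P = 256 − 0.5·76.8 = 217.6.
Under competition P = MC: 256 − 0.5Q = 64 + 1.5Q ⇒ Q = 96, P = 208.
Ratio Q_m/Q_c = 76.8/96 = 0.8.

Q_m/Q_c = 0.8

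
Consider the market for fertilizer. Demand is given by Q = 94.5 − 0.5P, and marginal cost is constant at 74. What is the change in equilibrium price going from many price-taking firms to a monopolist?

P rises by 57.5

Inverting demand: P = 189 − 2Q.
Competitive firms price at marginal cost: P = 74, giving Q = 57.5.
A monopolist chooses Q where MR = MC. MR = 189 − 4Q; setting this equal to 74 gives Q = 28.75 and P = 131.5.
Change in equilibrium price: 131.5 − 74 = 57.5.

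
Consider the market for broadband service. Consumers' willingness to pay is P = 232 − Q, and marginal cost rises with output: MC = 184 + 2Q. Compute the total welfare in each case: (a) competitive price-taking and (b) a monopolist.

Competition: TS = 384; Monopoly: TS = 360

Under competition P = MC: 232 − Q = 184 + 2Q ⇒ Q = 16, P = 216.
CS = ½·(232 − 216)·16 = 128; PS = (216·16 − 184·16 − ½·2·16²) = 256; TS = 384.
A monopolist chooses Q where MR = MC. MR = 232 − 2Q; setting this equal to 184 + 2Q gives Q = 12 and P = 220.
CS = ½·(232 − 220)·12 = 72; PS = (220·12 − 184·12 − ½·2·12²) = 288; TS = 360.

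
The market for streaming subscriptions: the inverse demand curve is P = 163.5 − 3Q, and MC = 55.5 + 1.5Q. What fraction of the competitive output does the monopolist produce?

Q_m/Q_c = 0.6

A monopolist chooses Q where MR = MC. MR = 163.5 − 6Q; setting this equal to 55.5 + 1.5Q gives Q = 14.4 and P = 120.3.
Under competition P = MC: 163.5 − 3Q = 55.5 + 1.5Q ⇒ Q = 24, P = 91.5.
Ratio Q_m/Q_c = 14.4/24 = 0.6.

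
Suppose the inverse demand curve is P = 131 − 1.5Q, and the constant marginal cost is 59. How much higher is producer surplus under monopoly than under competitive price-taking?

Competitive firms price at marginal cost: P = 59, giving Q = 48.
PS = (59 − 59)·48 = 0.
The monopolist equates marginal revenue to marginal cost: 131 − 3Q = 59, so Q = 24. From demand, P = 95.
PS = (95 − 59)·24 = 864.
Change in producer surplus: 864 − 0 = 864.

PS rises by 864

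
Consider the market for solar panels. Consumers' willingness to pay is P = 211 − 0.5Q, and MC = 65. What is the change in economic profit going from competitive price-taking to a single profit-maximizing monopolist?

Economic profit rises by 10658

Competitive firms price at marginal cost: P = 65, giving Q = 292.
Profit = (65 − 65)·292 = 0.
Monopoly sets MR = MC: 211 − Q = 65 ⇒ Q = 146, P = 211 − 0.5·146 = 138.
Profit = (138 − 65)·146 = 10658.
Change in economic profit: 10658 − 0 = 10658.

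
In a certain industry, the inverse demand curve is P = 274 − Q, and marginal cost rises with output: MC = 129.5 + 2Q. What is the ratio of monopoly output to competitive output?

Monopoly sets MR = MC: 274 − 2Q = 129.5 + 2Q ⇒ Q = 36.125, P = 274 − 36.125 = 237.875.
Competitive equilibrium sets price equal to marginal cost: 274 − Q = 129.5 + 2Q, so Q = 289/6 and P = 1355/6.
Ratio Q_m/Q_c = 36.125/(289/6) = 0.75.

Q_m/Q_c = 0.75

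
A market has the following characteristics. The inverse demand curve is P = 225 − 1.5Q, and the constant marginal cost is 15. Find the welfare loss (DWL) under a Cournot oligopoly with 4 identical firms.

DWL = 588

Under competition P = MC = 15, so Q = (225 − 15)/1.5 = 140.
Cournot with 4 identical firms: the symmetric best-response condition is 225 − 7.5q = 15. Each firm produces q = 28, total output Q = 112, price P = 57.
DWL is the triangle between Q = 112 and Q = 140: ½·(140 − 112)·(57 − 15) = 588.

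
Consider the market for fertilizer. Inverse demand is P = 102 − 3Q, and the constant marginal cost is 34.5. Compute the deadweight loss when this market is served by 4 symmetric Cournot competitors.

DWL = 30.375

Under competition P = MC = 34.5, so Q = (102 − 34.5)/3 = 22.5.
With 4 symmetric Cournot firms, each firm's FOC gives 102 − 15q = 34.5, so q = 4.5, Q = 4·4.5 = 18, and P = 48.
DWL is the triangle between Q = 18 and Q = 22.5: ½·(22.5 − 18)·(48 − 34.5) = 30.375.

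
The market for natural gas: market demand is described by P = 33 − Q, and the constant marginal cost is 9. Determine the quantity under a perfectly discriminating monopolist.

Q = 24

With perfect price discrimination, output is the efficient level Q = 24 (where demand meets MC), but every buyer pays their willingness to pay: CS = 0 and PS = total surplus.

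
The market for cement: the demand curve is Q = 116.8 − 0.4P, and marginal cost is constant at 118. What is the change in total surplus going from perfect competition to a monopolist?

Inverting demand: P = 292 − 2.5Q.
Under competition P = MC = 118, so Q = (292 − 118)/2.5 = 69.6.
CS = ½·(292 − 118)·69.6 = 6055.2; PS = (118 − 118)·69.6 = 0; TS = 6055.2.
A monopolist chooses Q where MR = MC. MR = 292 − 5Q; setting this equal to 118 gives Q = 34.8 and P = 205.
CS = ½·(292 − 205)·34.8 = 1513.8; PS = (205 − 118)·34.8 = 3027.6; TS = 4541.4.
Change in total surplus: 4541.4 − 6055.2 = −1513.8.

TS falls by 1513.8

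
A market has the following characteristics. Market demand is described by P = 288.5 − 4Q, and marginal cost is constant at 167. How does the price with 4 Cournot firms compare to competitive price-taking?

With 4 symmetric Cournot firms, each firm's FOC gives 288.5 − 20q = 167, so q = 6.075, Q = 4·6.075 = 24.3, and P = 191.3.
Perfect competition: P = MC = 167, so 288.5 − 4Q = 167 and Q = 30.375.

Cournot: P = 191.3; Competition: P = 167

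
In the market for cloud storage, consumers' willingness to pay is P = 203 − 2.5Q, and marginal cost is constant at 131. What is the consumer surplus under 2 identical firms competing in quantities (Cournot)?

With 2 symmetric Cournot firms, each firm's FOC gives 203 − 7.5q = 131, so q = 9.6, Q = 2·9.6 = 19.2, and P = 155.
CS = ½·(203 − 155)·19.2 = 460.8.

CS = 460.8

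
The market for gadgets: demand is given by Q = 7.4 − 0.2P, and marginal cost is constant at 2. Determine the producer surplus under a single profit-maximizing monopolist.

Inverting demand: P = 37 − 5Q.
Monopoly sets MR = MC: 37 − 10Q = 2 ⇒ Q = 3.5, P = 37 − 5·3.5 = 19.5.
PS = (19.5 − 2)·3.5 = 61.25.

PS = 61.25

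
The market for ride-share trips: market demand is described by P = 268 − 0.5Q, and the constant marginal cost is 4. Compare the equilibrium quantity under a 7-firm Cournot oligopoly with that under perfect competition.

Cournot with 7 identical firms: the symmetric best-response condition is 268 − 4q = 4. Each firm produces q = 66, total output Q = 462, price P = 37.
Under competition P = MC = 4, so Q = (268 − 4)/0.5 = 528.

Cournot: Q = 462; Competition: Q = 528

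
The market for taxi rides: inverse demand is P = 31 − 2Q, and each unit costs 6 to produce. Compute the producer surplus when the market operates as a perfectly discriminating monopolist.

PS = 156.25

Under first-degree price discrimination the firm charges each unit its demand price and produces up to where P = MC, i.e. Q = 12.5. Consumer surplus is zero; producer surplus equals total surplus.
PS = ½·(31 − 6)·12.5 = 156.25.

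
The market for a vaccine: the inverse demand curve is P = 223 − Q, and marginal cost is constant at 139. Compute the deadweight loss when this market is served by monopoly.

DWL = 882

Under competition P = MC = 139, so Q = (223 − 139)/1 = 84.
A monopolist chooses Q where MR = MC. MR = 223 − 2Q; setting this equal to 139 gives Q = 42 and P = 181.
DWL is the triangle between Q = 42 and Q = 84: ½·(84 − 42)·(181 − 139) = 882.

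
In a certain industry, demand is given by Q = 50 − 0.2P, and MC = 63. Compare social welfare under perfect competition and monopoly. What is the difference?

Inverting demand: P = 250 − 5Q.
Under competition P = MC = 63, so Q = (250 − 63)/5 = 37.4.
CS = ½·(250 − 63)·37.4 = 3496.9; PS = (63 − 63)·37.4 = 0; TS = 3496.9.
The monopolist equates marginal revenue to marginal cost: 250 − 10Q = 63, so Q = 18.7. From demand, P = 156.5.
CS = ½·(250 − 156.5)·18.7 = 874.225; PS = (156.5 − 63)·18.7 = 1748.45; TS = 2622.675.
Change in social welfare: 2622.675 − 3496.9 = −874.225.

Social welfare falls by 874.225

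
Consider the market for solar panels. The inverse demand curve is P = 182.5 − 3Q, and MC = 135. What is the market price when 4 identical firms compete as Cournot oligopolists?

P = 144.5

With 4 symmetric Cournot firms, each firm's FOC gives 182.5 − 15q = 135, so q = 19/6, Q = 4·19/6 = 38/3, and P = 144.5.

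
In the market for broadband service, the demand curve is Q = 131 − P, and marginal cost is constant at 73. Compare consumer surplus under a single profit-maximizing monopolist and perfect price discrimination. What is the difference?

Inverting demand: P = 131 − Q.
The monopolist equates marginal revenue to marginal cost: 131 − 2Q = 73, so Q = 29. From demand, P = 102.
CS = ½·(131 − 102)·29 = 420.5.
Under first-degree price discrimination the firm charges each unit its demand price and produces up to where P = MC, i.e. Q = 58. Consumer surplus is zero; producer surplus equals total surplus.
CS = 0.
Change in consumer surplus: 0 − 420.5 = −420.5.

CS falls by 420.5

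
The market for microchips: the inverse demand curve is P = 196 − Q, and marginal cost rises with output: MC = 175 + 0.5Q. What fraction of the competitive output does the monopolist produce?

Q_m/Q_c = 0.6

A monopolist chooses Q where MR = MC. MR = 196 − 2Q; setting this equal to 175 + 0.5Q gives Q = 8.4 and P = 187.6.
Competitive equilibrium sets price equal to marginal cost: 196 − Q = 175 + 0.5Q, so Q = 14 and P = 182.
Ratio Q_m/Q_c = 8.4/14 = 0.6.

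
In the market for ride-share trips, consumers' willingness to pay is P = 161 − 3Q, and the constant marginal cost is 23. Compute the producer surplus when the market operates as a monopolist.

PS = 1587

The monopolist equates marginal revenue to marginal cost: 161 − 6Q = 23, so Q = 23. From demand, P = 92.
PS = (92 − 23)·23 = 1587.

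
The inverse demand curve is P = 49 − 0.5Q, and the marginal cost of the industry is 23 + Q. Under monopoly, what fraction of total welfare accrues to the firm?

Monopoly sets MR = MC: 49 − Q = 23 + Q ⇒ Q = 13, P = 49 − 0.5·13 = 42.5.
CS = ½·(49 − 42.5)·13 = 42.25.
PS = P·Q − VC(Q) = 42.5·13 − (23·13 + ½·1·13²) = 169.
Share captured = PS/TS = 169/211.25 = 0.8.

PS/TS = 0.8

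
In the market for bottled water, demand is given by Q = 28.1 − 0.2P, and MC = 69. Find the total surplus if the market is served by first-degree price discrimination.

TS = 511.225

Inverting demand: P = 140.5 − 5Q.
Under first-degree price discrimination the firm charges each unit its demand price and produces up to where P = MC, i.e. Q = 14.3. Consumer surplus is zero; producer surplus equals total surplus.
TS = 511.225 (equal to competitive TS).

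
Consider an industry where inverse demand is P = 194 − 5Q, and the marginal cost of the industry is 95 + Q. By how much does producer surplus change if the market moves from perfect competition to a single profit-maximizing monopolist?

Producer surplus rises by 309.375

Under competition P = MC: 194 − 5Q = 95 + Q ⇒ Q = 16.5, P = 111.5.
PS = P·Q − VC(Q) = 111.5·16.5 − (95·16.5 + ½·1·16.5²) = 136.125.
Monopoly sets MR = MC: 194 − 10Q = 95 + Q ⇒ Q = 9, P = 194 − 5·9 = 149.
PS = P·Q − VC(Q) = 149·9 − (95·9 + ½·1·9²) = 445.5.
Change in producer surplus: 445.5 − 136.125 = 309.375.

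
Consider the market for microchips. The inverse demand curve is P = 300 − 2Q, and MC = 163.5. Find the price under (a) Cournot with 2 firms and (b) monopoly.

Cournot: P = 209; Monopoly: P = 231.75

In a 2-firm Cournot equilibrium, symmetry and the first-order condition give q = (300 − 163.5)/(6) = 22.75. So Q = 45.5 and P = 209.
The monopolist equates marginal revenue to marginal cost: 300 − 4Q = 163.5, so Q = 34.125. From demand, P = 231.75.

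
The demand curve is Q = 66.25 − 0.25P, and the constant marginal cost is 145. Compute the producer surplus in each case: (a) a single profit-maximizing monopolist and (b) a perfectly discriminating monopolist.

Inverting demand: P = 265 − 4Q.
Monopoly sets MR = MC: 265 − 8Q = 145 ⇒ Q = 15, P = 265 − 4·15 = 205.
PS = (205 − 145)·15 = 900.
A perfectly discriminating monopolist sells every unit with P(Q) ≥ MC(Q), so output equals the competitive quantity Q = 30. Each buyer pays their reservation price, so CS = 0 and the firm captures all surplus.
PS = ½·(265 − 145)·30 = 1800.

Monopoly: PS = 900; Perfect PD: PS = 1800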